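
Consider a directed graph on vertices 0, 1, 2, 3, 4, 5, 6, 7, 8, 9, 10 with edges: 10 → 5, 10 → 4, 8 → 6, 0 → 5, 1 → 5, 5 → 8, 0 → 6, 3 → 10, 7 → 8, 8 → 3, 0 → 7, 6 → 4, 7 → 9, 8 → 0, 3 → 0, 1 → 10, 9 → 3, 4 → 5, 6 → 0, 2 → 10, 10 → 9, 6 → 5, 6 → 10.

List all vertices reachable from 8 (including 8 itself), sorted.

0, 3, 4, 5, 6, 7, 8, 9, 10

Start at 8.
Its neighbours: 0, 3, 6.
Then their neighbours: 4, 5, 7, 10.
Then next layer: 9.
Nothing further is reachable.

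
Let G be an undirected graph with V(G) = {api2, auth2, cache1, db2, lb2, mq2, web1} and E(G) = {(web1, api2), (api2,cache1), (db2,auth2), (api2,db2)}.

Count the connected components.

From api2: component {api2, auth2, cache1, db2, web1}.
From lb2: component {lb2}.
From mq2: component {mq2}.
That's 3 components.

3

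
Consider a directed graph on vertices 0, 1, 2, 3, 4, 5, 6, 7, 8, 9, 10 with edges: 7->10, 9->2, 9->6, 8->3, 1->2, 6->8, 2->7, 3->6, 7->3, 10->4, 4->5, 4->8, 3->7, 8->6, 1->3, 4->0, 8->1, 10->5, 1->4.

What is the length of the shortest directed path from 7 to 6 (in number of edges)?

2

Distance 0: 7.
Distance 1: 3, 10.
Distance 2: 4, 5, 6 — contains 6.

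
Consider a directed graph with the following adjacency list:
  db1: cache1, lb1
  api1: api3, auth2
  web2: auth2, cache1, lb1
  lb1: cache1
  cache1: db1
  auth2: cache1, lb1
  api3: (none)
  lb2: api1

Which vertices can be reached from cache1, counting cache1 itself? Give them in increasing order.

cache1, db1, lb1

Start at cache1.
Its neighbours: db1.
Then their neighbours: lb1.
Nothing further is reachable.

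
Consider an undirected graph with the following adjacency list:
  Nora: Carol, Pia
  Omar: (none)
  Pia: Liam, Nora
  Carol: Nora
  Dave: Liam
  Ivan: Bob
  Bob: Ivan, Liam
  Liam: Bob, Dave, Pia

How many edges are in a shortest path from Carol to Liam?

3

Distance 0: Carol.
Distance 1: Nora.
Distance 2: Pia.
Distance 3: Liam — contains Liam.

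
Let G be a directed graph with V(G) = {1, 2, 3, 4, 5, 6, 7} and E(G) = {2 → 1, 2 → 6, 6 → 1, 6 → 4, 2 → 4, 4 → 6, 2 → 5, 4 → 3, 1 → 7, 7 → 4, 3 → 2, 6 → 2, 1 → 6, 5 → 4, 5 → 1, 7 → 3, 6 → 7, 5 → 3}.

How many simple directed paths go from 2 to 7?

2→1→6→7
2→1→7
2→4→6→1→7
2→4→6→7
2→5→1→6→7
2→5→1→7
2→5→4→6→1→7
2→5→4→6→7
2→6→1→7
2→6→7

10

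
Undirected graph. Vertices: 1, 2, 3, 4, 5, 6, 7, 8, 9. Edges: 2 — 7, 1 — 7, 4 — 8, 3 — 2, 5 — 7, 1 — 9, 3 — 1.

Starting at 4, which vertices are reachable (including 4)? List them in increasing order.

4, 8

Start at 4.
Its neighbours: 8.
Nothing further is reachable.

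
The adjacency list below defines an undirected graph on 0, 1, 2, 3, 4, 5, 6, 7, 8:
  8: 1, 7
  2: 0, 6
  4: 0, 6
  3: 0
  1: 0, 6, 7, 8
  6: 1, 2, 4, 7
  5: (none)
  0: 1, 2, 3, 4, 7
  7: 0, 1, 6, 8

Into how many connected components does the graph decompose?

From 0: component {0, 1, 2, 3, 4, 6, 7, 8}.
From 5: component {5}.
That's 2 components.

2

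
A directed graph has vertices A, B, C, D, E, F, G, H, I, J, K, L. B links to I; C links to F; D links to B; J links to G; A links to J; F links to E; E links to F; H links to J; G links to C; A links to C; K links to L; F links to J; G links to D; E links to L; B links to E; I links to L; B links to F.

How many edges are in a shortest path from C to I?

Distance 0: C.
Distance 1: F.
Distance 2: E, J.
Distance 3: G, L.
Distance 4: D.
Distance 5: B.
Distance 6: I — contains I.

6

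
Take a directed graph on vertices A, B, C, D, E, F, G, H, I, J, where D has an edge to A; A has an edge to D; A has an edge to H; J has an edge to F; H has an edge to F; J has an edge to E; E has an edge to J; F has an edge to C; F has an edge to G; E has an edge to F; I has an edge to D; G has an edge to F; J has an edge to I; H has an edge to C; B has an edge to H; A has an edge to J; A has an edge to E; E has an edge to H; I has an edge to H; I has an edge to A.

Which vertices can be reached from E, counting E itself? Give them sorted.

A, C, D, E, F, G, H, I, J

Start at E.
Its neighbours: F, H, J.
Then their neighbours: C, G, I.
Then next layer: A, D.
Nothing further is reachable.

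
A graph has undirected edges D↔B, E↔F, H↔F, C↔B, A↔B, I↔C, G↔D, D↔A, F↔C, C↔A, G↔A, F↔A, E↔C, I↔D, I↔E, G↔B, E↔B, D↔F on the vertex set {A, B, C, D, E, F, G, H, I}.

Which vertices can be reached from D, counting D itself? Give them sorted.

A, B, C, D, E, F, G, H, I

Start at D.
Its neighbours: A, B, F, G, I.
Then their neighbours: C, E, H.
Every vertex is now reached.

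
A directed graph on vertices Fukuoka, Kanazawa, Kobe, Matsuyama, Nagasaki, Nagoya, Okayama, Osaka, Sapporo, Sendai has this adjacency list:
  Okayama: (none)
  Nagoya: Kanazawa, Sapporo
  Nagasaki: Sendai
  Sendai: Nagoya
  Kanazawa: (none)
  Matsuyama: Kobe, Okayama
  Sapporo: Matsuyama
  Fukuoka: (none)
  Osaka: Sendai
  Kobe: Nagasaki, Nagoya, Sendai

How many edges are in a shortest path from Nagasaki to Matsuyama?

Distance 0: Nagasaki.
Distance 1: Sendai.
Distance 2: Nagoya.
Distance 3: Kanazawa, Sapporo.
Distance 4: Matsuyama — contains Matsuyama.

4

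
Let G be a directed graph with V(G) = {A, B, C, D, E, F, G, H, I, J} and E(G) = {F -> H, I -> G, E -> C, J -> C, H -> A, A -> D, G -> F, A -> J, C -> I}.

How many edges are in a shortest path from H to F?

Distance 0: H.
Distance 1: A.
Distance 2: D, J.
Distance 3: C.
Distance 4: I.
Distance 5: G.
Distance 6: F — contains F.

6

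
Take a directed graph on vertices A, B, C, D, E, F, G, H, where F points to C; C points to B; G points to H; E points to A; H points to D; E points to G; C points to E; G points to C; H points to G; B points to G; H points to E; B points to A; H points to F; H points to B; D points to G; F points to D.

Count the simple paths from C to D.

C→B→G→H→D
C→B→G→H→F→D
C→E→G→H→D
C→E→G→H→F→D

4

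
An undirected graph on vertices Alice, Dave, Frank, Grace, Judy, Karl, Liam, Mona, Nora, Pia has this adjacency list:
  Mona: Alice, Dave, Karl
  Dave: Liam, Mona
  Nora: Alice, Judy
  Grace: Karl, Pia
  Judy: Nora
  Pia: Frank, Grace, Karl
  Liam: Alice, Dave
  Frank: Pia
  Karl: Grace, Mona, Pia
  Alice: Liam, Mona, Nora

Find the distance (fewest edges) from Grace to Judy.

Distance 0: Grace.
Distance 1: Karl, Pia.
Distance 2: Frank, Mona.
Distance 3: Alice, Dave.
Distance 4: Liam, Nora.
Distance 5: Judy — contains Judy.

5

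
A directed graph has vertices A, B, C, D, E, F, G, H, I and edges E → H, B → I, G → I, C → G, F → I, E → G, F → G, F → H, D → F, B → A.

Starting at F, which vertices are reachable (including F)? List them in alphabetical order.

F, G, H, I

Start at F.
Its neighbours: G, H, I.
Nothing further is reachable.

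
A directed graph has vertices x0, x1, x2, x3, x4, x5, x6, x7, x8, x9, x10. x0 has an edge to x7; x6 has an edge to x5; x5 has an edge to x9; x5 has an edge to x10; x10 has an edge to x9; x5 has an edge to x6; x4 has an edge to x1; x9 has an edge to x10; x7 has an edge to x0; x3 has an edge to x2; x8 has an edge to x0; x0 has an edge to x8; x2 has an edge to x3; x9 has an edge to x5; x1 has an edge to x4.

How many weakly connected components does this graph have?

From x0: component {x0, x7, x8}.
From x1: component {x1, x4}.
From x2: component {x2, x3}.
From x5: component {x5, x6, x9, x10}.
That's 4 components.

4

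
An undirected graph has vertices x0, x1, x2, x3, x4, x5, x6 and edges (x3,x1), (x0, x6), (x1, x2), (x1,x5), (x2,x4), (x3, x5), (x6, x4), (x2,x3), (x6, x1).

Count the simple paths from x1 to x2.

x1–x2
x1–x3–x2
x1–x5–x3–x2
x1–x6–x4–x2

4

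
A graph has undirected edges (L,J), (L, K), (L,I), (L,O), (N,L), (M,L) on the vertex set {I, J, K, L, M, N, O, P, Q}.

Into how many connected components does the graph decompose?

3

From I: component {I, J, K, L, M, N, O}.
From P: component {P}.
From Q: component {Q}.
That's 3 components.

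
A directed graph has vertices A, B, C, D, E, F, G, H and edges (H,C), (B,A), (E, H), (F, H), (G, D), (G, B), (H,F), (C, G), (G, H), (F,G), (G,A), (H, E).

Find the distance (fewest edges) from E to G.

3

Distance 0: E.
Distance 1: H.
Distance 2: C, F.
Distance 3: G — contains G.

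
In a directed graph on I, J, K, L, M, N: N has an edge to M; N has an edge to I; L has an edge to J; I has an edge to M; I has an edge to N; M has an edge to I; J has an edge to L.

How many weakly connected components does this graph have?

From I: component {I, M, N}.
From J: component {J, L}.
From K: component {K}.
That's 3 components.

3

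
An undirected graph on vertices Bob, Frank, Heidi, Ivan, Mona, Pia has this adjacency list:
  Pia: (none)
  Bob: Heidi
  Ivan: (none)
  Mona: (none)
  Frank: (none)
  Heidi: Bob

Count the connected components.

From Bob: component {Bob, Heidi}.
From Frank: component {Frank}.
From Ivan: component {Ivan}.
From Mona: component {Mona}.
From Pia: component {Pia}.
That's 5 components.

5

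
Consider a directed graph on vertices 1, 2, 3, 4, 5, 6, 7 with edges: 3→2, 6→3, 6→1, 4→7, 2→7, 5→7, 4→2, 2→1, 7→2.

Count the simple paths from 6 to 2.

1

6→3→2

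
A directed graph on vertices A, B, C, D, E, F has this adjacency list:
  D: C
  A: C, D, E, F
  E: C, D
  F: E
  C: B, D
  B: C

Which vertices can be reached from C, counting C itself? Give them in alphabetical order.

Start at C.
Its neighbours: B, D.
Nothing further is reachable.

B, C, D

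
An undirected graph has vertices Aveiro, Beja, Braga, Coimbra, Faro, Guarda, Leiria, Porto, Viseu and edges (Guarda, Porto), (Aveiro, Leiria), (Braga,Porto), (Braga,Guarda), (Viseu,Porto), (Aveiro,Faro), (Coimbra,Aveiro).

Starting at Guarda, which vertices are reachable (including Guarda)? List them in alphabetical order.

Braga, Guarda, Porto, Viseu

Start at Guarda.
Its neighbours: Braga, Porto.
Then their neighbours: Viseu.
Nothing further is reachable.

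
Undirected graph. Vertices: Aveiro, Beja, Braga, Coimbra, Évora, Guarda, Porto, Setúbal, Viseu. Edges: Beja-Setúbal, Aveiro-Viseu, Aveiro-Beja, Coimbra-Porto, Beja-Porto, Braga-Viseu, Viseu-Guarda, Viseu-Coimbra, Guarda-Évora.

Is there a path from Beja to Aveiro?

Yes

Explore from Beja.
Distance 1: reach Aveiro, Porto, Setúbal.
Found Aveiro.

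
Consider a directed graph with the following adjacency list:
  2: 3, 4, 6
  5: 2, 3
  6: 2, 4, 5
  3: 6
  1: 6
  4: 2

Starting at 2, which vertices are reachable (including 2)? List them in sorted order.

Start at 2.
Its neighbours: 3, 4, 6.
Then their neighbours: 5.
Nothing further is reachable.

2, 3, 4, 5, 6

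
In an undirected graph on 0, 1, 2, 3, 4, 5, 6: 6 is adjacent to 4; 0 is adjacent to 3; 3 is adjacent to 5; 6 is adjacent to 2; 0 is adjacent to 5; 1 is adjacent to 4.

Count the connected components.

From 0: component {0, 3, 5}.
From 1: component {1, 2, 4, 6}.
That's 2 components.

2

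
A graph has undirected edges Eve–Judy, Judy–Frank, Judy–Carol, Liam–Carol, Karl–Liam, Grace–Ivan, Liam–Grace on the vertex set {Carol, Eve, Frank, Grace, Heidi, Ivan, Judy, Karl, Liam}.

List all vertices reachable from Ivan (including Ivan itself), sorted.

Start at Ivan.
Its neighbours: Grace.
Then their neighbours: Liam.
Then next layer: Carol, Karl.
Then next layer: Judy.
Then next layer: Eve, Frank.
Nothing further is reachable.

Carol, Eve, Frank, Grace, Ivan, Judy, Karl, Liam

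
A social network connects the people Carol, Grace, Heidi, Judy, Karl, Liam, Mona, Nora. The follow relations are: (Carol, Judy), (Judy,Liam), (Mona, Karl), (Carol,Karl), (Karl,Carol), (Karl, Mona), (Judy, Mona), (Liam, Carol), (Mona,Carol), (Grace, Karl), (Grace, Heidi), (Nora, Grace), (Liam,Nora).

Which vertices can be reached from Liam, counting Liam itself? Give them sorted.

Carol, Grace, Heidi, Judy, Karl, Liam, Mona, Nora

Start at Liam.
Its neighbours: Carol, Nora.
Then their neighbours: Grace, Judy, Karl.
Then next layer: Heidi, Mona.
Every vertex is now reached.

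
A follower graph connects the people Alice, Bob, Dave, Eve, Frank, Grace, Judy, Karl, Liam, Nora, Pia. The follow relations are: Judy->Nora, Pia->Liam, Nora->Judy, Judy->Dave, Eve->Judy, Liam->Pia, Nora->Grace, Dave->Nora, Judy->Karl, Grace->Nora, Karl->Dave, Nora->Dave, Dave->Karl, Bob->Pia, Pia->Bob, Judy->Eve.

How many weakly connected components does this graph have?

From Alice: component {Alice}.
From Bob: component {Bob, Liam, Pia}.
From Dave: component {Dave, Eve, Grace, Judy, Karl, Nora}.
From Frank: component {Frank}.
That's 4 components.

4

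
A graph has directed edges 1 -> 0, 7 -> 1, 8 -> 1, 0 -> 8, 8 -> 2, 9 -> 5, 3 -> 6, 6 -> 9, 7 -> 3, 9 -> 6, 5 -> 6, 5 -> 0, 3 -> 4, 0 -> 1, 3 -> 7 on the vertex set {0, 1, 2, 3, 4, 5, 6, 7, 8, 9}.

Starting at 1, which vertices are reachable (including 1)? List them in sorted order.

Start at 1.
Its neighbours: 0.
Then their neighbours: 8.
Then next layer: 2.
Nothing further is reachable.

0, 1, 2, 8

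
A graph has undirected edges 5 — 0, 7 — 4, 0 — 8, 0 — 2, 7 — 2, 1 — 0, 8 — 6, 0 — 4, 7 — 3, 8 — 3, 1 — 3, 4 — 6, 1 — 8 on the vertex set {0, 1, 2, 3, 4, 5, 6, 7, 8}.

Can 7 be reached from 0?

Explore from 0.
Distance 1: reach 1, 2, 4, 5, 8.
Distance 2: reach 3, 6, 7.
Found 7.

Yes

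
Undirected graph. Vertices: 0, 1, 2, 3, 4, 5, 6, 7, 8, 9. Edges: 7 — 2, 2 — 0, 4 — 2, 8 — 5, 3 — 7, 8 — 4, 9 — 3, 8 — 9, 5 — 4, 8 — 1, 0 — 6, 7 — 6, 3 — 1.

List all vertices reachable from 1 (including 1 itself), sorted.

Start at 1.
Its neighbours: 3, 8.
Then their neighbours: 4, 5, 7, 9.
Then next layer: 2, 6.
Then next layer: 0.
Every vertex is now reached.

0, 1, 2, 3, 4, 5, 6, 7, 8, 9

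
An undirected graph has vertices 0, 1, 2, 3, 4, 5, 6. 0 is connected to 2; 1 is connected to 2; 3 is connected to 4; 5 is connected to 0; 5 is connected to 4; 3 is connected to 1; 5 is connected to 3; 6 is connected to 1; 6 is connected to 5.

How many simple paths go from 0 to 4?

0–2–1–3–4
0–2–1–3–5–4
0–2–1–6–5–3–4
0–2–1–6–5–4
0–5–3–4
0–5–4
0–5–6–1–3–4

7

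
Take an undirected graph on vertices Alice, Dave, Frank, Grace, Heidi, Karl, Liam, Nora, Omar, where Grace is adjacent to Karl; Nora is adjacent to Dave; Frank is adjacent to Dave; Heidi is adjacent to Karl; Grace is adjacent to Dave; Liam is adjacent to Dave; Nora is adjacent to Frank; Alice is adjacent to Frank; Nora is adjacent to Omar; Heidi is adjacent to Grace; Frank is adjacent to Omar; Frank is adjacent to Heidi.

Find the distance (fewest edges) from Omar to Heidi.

2

Distance 0: Omar.
Distance 1: Frank, Nora.
Distance 2: Alice, Dave, Heidi — contains Heidi.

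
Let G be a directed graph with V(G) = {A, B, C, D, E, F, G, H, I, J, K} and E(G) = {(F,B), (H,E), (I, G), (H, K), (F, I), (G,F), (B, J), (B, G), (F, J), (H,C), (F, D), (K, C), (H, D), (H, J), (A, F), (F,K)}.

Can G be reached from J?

J has no outgoing edges, so nothing is reachable from it.

No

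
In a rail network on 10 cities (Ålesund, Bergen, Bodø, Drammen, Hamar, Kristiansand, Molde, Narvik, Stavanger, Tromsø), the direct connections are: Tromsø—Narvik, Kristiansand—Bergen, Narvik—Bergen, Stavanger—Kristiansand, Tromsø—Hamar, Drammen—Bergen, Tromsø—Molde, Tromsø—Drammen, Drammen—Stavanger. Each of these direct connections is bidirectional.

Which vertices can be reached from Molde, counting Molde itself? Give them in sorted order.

Start at Molde.
Its neighbours: Tromsø.
Then their neighbours: Drammen, Hamar, Narvik.
Then next layer: Bergen, Stavanger.
Then next layer: Kristiansand.
Nothing further is reachable.

Bergen, Drammen, Hamar, Kristiansand, Molde, Narvik, Stavanger, Tromsø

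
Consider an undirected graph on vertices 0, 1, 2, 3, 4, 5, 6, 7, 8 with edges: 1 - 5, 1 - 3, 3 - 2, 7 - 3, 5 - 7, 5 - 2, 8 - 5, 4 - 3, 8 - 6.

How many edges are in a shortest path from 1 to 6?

Distance 0: 1.
Distance 1: 3, 5.
Distance 2: 2, 4, 7, 8.
Distance 3: 6 — contains 6.

3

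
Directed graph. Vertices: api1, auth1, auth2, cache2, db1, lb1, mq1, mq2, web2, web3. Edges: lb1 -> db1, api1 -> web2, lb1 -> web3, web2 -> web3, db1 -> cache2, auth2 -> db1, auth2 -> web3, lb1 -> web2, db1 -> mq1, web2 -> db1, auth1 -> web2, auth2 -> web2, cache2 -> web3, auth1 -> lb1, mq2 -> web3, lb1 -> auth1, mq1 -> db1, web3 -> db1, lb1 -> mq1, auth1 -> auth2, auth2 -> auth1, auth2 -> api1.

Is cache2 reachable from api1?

Explore from api1.
Distance 1: reach web2.
Distance 2: reach db1, web3.
Distance 3: reach cache2, mq1.
Found cache2.

Yes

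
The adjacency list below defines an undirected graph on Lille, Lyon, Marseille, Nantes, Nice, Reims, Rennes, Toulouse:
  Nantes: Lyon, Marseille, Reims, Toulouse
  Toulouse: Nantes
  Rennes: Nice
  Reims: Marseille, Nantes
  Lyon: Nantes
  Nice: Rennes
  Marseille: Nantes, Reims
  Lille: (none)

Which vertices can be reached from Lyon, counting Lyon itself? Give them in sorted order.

Lyon, Marseille, Nantes, Reims, Toulouse

Start at Lyon.
Its neighbours: Nantes.
Then their neighbours: Marseille, Reims, Toulouse.
Nothing further is reachable.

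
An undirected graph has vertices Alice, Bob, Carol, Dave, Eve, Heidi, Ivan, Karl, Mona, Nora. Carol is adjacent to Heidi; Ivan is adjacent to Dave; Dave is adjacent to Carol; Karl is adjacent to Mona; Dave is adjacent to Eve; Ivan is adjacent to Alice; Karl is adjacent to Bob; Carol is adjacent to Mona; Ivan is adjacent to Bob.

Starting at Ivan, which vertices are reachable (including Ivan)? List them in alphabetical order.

Start at Ivan.
Its neighbours: Alice, Bob, Dave.
Then their neighbours: Carol, Eve, Karl.
Then next layer: Heidi, Mona.
Nothing further is reachable.

Alice, Bob, Carol, Dave, Eve, Heidi, Ivan, Karl, Mona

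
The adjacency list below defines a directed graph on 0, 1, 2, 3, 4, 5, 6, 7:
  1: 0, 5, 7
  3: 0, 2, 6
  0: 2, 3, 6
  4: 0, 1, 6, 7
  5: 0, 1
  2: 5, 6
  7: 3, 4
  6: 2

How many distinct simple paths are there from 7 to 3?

7→3
7→4→0→3
7→4→1→0→3
7→4→1→5→0→3
7→4→6→2→5→0→3
7→4→6→2→5→1→0→3

6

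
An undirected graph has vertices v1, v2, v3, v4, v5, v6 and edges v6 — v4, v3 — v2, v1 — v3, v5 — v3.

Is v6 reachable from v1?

No

Explore from v1.
Distance 1: reach v3.
Distance 2: reach v2, v5.
The search is exhausted without reaching v6; it lies in a different component.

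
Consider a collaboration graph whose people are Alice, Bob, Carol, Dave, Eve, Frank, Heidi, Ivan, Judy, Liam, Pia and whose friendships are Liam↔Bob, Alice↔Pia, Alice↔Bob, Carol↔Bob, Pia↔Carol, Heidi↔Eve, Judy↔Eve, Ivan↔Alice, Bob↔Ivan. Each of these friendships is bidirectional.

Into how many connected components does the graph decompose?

From Alice: component {Alice, Bob, Carol, Ivan, Liam, Pia}.
From Dave: component {Dave}.
From Eve: component {Eve, Heidi, Judy}.
From Frank: component {Frank}.
That's 4 components.

4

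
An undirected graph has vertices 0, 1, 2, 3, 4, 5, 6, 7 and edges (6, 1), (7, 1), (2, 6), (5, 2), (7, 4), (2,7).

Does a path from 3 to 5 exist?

3 has no edges, so nothing is reachable from it.

No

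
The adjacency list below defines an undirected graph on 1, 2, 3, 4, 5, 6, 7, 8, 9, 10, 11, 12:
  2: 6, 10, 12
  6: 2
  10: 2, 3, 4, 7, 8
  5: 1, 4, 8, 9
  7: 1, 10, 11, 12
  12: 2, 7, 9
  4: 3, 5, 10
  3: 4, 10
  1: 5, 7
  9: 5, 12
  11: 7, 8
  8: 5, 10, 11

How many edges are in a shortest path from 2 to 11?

Distance 0: 2.
Distance 1: 6, 10, 12.
Distance 2: 3, 4, 7, 8, 9.
Distance 3: 1, 5, 11 — contains 11.

3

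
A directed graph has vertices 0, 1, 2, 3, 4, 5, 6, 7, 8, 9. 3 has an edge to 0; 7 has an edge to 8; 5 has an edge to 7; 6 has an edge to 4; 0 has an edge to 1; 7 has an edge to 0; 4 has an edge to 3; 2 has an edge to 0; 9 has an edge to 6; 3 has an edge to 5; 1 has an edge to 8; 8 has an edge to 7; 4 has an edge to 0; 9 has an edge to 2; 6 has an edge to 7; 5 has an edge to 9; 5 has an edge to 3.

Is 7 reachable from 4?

Yes

Explore from 4.
Distance 1: reach 0, 3.
Distance 2: reach 1, 5.
Distance 3: reach 7, 8, 9.
Found 7.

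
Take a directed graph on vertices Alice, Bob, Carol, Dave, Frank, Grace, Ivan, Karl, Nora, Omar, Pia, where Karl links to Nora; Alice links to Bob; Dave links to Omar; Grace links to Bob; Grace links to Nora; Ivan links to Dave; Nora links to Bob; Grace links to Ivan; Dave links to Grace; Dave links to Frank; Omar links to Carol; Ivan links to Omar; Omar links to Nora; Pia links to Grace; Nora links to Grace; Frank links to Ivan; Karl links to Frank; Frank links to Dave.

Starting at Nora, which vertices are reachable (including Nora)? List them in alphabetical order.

Start at Nora.
Its neighbours: Bob, Grace.
Then their neighbours: Ivan.
Then next layer: Dave, Omar.
Then next layer: Carol, Frank.
Nothing further is reachable.

Bob, Carol, Dave, Frank, Grace, Ivan, Nora, Omar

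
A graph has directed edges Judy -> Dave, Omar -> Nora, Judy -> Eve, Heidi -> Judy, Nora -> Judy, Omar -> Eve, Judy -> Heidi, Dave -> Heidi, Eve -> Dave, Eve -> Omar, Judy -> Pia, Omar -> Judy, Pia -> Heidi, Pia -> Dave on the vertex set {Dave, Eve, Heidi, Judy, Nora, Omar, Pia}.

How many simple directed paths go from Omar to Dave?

7

Omar→Eve→Dave
Omar→Judy→Dave
Omar→Judy→Eve→Dave
Omar→Judy→Pia→Dave
Omar→Nora→Judy→Dave
Omar→Nora→Judy→Eve→Dave
Omar→Nora→Judy→Pia→Dave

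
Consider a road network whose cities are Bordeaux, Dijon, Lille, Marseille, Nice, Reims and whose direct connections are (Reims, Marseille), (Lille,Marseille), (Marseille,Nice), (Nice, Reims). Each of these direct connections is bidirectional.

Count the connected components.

3

From Bordeaux: component {Bordeaux}.
From Dijon: component {Dijon}.
From Lille: component {Lille, Marseille, Nice, Reims}.
That's 3 components.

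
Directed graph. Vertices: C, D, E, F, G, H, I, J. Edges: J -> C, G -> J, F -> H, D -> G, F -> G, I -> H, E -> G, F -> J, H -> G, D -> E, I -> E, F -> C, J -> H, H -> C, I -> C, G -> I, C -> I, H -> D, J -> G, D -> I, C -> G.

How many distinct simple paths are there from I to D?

I→C→G→J→H→D
I→E→G→J→H→D
I→H→D

3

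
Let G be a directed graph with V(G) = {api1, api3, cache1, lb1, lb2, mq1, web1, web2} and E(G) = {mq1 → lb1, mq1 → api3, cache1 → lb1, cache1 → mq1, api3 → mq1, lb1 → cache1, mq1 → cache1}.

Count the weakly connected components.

From api1: component {api1}.
From api3: component {api3, cache1, lb1, mq1}.
From lb2: component {lb2}.
From web1: component {web1}.
From web2: component {web2}.
That's 5 components.

5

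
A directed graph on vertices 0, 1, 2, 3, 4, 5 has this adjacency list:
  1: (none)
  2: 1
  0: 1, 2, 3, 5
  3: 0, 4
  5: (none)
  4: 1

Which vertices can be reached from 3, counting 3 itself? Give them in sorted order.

0, 1, 2, 3, 4, 5

Start at 3.
Its neighbours: 0, 4.
Then their neighbours: 1, 2, 5.
Every vertex is now reached.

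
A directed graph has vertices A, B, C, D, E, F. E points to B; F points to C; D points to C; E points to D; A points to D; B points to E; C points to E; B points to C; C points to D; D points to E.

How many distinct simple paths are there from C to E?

C→D→E
C→E

2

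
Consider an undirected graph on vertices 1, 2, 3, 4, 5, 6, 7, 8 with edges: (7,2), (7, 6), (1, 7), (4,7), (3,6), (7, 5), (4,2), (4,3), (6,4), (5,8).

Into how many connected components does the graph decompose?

1

From 1: component {1, 2, 3, 4, 5, 6, 7, 8}.
That's 1 component.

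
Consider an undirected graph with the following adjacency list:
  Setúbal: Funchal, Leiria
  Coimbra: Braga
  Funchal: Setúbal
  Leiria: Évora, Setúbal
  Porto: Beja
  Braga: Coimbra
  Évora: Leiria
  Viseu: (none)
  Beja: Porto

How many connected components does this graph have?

4

From Beja: component {Beja, Porto}.
From Braga: component {Braga, Coimbra}.
From Évora: component {Évora, Funchal, Leiria, Setúbal}.
From Viseu: component {Viseu}.
That's 4 components.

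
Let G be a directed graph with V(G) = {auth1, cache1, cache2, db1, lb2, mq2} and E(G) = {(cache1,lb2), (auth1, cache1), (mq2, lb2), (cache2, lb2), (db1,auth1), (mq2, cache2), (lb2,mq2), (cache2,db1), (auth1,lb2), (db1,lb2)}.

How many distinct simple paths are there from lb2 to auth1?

1

lb2→mq2→cache2→db1→auth1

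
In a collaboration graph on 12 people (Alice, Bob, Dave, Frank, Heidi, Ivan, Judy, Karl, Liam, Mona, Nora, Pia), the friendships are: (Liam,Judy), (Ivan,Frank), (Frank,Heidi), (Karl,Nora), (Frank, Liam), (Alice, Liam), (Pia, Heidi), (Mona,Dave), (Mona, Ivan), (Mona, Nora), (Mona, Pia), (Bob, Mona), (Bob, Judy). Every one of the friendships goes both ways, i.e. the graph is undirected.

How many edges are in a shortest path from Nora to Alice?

5

Distance 0: Nora.
Distance 1: Karl, Mona.
Distance 2: Bob, Dave, Ivan, Pia.
Distance 3: Frank, Heidi, Judy.
Distance 4: Liam.
Distance 5: Alice — contains Alice.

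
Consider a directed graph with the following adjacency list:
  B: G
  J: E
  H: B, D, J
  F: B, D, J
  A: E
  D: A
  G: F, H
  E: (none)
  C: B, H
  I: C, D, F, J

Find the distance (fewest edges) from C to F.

Distance 0: C.
Distance 1: B, H.
Distance 2: D, G, J.
Distance 3: A, E, F — contains F.

3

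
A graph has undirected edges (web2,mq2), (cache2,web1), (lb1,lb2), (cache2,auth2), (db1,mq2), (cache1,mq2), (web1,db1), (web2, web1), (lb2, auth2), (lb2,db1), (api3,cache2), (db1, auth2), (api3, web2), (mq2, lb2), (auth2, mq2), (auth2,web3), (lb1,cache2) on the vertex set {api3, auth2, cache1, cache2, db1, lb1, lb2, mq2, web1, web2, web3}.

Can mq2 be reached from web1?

Explore from web1.
Distance 1: reach cache2, db1, web2.
Distance 2: reach api3, auth2, lb1, lb2, mq2.
Found mq2.

Yes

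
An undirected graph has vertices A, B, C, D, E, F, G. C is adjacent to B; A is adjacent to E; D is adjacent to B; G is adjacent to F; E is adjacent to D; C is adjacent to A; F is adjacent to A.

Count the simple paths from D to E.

D–B–C–A–E
D–E

2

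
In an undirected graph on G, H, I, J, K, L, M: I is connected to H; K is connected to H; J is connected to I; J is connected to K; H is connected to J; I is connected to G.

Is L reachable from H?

Explore from H.
Distance 1: reach I, J, K.
Distance 2: reach G.
The search is exhausted without reaching L; it lies in a different component.

No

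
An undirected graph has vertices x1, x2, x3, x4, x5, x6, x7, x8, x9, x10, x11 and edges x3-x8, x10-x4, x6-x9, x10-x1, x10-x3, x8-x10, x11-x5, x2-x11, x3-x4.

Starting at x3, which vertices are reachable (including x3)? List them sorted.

x1, x3, x4, x8, x10

Start at x3.
Its neighbours: x4, x8, x10.
Then their neighbours: x1.
Nothing further is reachable.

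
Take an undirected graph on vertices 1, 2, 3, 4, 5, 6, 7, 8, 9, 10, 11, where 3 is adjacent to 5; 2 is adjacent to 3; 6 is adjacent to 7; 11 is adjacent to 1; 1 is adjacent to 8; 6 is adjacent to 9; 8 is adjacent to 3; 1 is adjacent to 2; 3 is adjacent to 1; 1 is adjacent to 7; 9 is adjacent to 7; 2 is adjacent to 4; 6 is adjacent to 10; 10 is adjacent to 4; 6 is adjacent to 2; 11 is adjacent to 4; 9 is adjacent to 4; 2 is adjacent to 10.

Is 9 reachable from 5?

Explore from 5.
Distance 1: reach 3.
Distance 2: reach 1, 2, 8.
Distance 3: reach 4, 6, 7, 10, 11.
Distance 4: reach 9.
Found 9.

Yes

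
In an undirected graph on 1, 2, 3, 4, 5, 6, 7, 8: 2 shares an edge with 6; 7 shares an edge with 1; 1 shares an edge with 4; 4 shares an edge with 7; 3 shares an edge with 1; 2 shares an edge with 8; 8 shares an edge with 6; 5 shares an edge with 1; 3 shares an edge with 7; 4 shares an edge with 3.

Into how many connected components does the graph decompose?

From 1: component {1, 3, 4, 5, 7}.
From 2: component {2, 6, 8}.
That's 2 components.

2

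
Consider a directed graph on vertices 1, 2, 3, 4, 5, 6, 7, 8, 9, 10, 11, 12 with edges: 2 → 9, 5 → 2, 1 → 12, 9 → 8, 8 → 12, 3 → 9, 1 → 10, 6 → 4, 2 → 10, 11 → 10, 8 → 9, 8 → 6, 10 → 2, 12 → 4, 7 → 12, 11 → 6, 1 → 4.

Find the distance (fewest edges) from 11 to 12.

5

Distance 0: 11.
Distance 1: 6, 10.
Distance 2: 2, 4.
Distance 3: 9.
Distance 4: 8.
Distance 5: 12 — contains 12.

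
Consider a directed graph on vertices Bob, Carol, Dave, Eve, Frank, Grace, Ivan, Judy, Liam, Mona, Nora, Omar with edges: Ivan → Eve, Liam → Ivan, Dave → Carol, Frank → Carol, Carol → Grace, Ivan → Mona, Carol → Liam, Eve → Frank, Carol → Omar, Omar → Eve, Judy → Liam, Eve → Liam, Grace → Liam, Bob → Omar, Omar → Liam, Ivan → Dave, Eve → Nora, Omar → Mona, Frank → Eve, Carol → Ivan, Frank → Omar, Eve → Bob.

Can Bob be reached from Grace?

Yes

Explore from Grace.
Distance 1: reach Liam.
Distance 2: reach Ivan.
Distance 3: reach Dave, Eve, Mona.
Distance 4: reach Bob, Carol, Frank, Nora.
Found Bob.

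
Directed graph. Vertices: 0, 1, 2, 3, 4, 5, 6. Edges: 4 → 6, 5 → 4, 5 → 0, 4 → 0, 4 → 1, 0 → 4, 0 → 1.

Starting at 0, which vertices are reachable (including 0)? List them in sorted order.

Start at 0.
Its neighbours: 1, 4.
Then their neighbours: 6.
Nothing further is reachable.

0, 1, 4, 6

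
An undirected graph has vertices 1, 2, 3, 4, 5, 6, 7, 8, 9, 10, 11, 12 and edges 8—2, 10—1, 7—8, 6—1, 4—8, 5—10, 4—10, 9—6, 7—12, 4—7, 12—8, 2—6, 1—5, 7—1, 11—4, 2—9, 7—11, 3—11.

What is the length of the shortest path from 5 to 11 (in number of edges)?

Distance 0: 5.
Distance 1: 1, 10.
Distance 2: 4, 6, 7.
Distance 3: 2, 8, 9, 11, 12 — contains 11.

3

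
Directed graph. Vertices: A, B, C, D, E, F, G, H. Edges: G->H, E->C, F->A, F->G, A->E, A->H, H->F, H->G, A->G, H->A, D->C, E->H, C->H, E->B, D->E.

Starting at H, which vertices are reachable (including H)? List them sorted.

A, B, C, E, F, G, H

Start at H.
Its neighbours: A, F, G.
Then their neighbours: E.
Then next layer: B, C.
Nothing further is reachable.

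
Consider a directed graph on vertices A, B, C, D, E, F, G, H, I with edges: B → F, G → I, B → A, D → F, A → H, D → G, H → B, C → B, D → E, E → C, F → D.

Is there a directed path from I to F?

No

I has no outgoing edges, so nothing is reachable from it.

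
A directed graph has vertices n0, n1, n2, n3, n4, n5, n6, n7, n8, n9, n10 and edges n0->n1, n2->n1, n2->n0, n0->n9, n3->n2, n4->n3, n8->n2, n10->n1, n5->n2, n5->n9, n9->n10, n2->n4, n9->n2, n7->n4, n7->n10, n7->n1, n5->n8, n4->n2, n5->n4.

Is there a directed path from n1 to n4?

No

n1 has no outgoing edges, so nothing is reachable from it.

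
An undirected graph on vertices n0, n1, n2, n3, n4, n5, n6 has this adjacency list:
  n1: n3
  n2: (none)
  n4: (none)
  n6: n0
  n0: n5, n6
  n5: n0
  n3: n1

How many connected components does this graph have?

From n0: component {n0, n5, n6}.
From n1: component {n1, n3}.
From n2: component {n2}.
From n4: component {n4}.
That's 4 components.

4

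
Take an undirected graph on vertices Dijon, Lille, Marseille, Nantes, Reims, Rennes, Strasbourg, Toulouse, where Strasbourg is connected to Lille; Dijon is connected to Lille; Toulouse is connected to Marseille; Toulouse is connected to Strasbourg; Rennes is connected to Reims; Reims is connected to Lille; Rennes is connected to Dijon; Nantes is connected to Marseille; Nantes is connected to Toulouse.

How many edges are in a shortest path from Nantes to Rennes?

Distance 0: Nantes.
Distance 1: Marseille, Toulouse.
Distance 2: Strasbourg.
Distance 3: Lille.
Distance 4: Dijon, Reims.
Distance 5: Rennes — contains Rennes.

5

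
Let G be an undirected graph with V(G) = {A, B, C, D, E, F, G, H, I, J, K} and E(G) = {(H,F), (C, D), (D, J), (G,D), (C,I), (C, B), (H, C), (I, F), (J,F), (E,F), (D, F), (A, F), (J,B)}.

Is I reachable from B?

Explore from B.
Distance 1: reach C, J.
Distance 2: reach D, F, H, I.
Found I.

Yes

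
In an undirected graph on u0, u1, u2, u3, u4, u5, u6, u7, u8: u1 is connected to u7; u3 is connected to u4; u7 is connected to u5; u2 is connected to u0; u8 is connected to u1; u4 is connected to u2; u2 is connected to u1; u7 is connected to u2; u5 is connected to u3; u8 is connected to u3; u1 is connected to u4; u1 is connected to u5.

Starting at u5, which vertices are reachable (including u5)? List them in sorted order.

Start at u5.
Its neighbours: u1, u3, u7.
Then their neighbours: u2, u4, u8.
Then next layer: u0.
Nothing further is reachable.

u0, u1, u2, u3, u4, u5, u7, u8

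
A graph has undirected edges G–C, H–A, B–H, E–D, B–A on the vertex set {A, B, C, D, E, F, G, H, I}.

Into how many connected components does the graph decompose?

From A: component {A, B, H}.
From C: component {C, G}.
From D: component {D, E}.
From F: component {F}.
From I: component {I}.
That's 5 components.

5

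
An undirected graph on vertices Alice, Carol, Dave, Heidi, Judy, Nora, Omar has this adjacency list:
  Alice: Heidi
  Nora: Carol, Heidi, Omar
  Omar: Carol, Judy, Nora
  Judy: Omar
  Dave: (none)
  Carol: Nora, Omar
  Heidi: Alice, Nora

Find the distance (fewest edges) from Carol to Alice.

3

Distance 0: Carol.
Distance 1: Nora, Omar.
Distance 2: Heidi, Judy.
Distance 3: Alice — contains Alice.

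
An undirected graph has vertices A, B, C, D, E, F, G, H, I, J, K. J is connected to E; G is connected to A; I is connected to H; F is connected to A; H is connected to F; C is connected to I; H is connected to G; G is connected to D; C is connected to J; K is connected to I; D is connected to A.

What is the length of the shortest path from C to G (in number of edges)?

3

Distance 0: C.
Distance 1: I, J.
Distance 2: E, H, K.
Distance 3: F, G — contains G.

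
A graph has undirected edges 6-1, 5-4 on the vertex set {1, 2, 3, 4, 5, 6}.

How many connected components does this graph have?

From 1: component {1, 6}.
From 2: component {2}.
From 3: component {3}.
From 4: component {4, 5}.
That's 4 components.

4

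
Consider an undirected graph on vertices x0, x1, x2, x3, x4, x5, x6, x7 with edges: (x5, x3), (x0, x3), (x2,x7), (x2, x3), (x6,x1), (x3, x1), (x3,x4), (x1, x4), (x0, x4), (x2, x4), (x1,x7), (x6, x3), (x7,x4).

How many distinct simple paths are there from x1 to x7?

x1–x3–x0–x4–x2–x7
x1–x3–x0–x4–x7
x1–x3–x2–x4–x7
x1–x3–x2–x7
x1–x3–x4–x2–x7
x1–x3–x4–x7
x1–x4–x0–x3–x2–x7
x1–x4–x2–x7
... and 9 more.

17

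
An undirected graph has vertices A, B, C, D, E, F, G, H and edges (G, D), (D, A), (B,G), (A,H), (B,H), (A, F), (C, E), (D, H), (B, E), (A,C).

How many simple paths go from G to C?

G–B–E–C
G–B–H–A–C
G–B–H–D–A–C
G–D–A–C
G–D–A–H–B–E–C
G–D–H–A–C
G–D–H–B–E–C

7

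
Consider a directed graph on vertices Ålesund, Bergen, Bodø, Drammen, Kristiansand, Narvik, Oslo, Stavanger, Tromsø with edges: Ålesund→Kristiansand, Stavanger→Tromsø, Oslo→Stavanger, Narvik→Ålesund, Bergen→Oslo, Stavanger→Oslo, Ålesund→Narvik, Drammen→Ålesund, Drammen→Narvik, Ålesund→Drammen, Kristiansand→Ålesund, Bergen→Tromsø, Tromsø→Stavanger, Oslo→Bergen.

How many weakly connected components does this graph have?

3

From Ålesund: component {Ålesund, Drammen, Kristiansand, Narvik}.
From Bergen: component {Bergen, Oslo, Stavanger, Tromsø}.
From Bodø: component {Bodø}.
That's 3 components.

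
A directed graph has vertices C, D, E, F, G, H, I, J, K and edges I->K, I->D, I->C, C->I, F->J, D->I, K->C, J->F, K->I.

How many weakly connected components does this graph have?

From C: component {C, D, I, K}.
From E: component {E}.
From F: component {F, J}.
From G: component {G}.
From H: component {H}.
That's 5 components.

5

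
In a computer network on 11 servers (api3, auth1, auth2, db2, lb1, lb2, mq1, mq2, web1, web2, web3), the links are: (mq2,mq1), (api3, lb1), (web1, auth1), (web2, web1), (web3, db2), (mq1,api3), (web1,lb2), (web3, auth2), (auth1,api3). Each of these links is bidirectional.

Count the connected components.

From api3: component {api3, auth1, lb1, lb2, mq1, mq2, web1, web2}.
From auth2: component {auth2, db2, web3}.
That's 2 components.

2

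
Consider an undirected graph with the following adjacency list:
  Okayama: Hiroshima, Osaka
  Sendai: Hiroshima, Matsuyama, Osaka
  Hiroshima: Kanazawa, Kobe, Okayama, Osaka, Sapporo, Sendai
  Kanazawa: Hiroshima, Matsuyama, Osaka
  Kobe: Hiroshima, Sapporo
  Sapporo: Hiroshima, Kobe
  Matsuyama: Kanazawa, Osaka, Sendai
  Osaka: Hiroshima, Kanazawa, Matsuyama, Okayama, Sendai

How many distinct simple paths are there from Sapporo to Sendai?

22

Sapporo–Hiroshima–Kanazawa–Matsuyama–Osaka–Sendai
Sapporo–Hiroshima–Kanazawa–Matsuyama–Sendai
Sapporo–Hiroshima–Kanazawa–Osaka–Matsuyama–Sendai
Sapporo–Hiroshima–Kanazawa–Osaka–Sendai
Sapporo–Hiroshima–Okayama–Osaka–Kanazawa–Matsuyama–Sendai
Sapporo–Hiroshima–Okayama–Osaka–Matsuyama–Sendai
Sapporo–Hiroshima–Okayama–Osaka–Sendai
Sapporo–Hiroshima–Osaka–Kanazawa–Matsuyama–Sendai
... and 14 more.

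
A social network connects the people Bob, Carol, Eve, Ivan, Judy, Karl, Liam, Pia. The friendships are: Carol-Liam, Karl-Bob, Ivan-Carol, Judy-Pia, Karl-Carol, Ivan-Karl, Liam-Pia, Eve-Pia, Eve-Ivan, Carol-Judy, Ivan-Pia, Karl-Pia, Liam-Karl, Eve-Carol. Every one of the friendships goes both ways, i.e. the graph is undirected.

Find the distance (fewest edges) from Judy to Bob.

3

Distance 0: Judy.
Distance 1: Carol, Pia.
Distance 2: Eve, Ivan, Karl, Liam.
Distance 3: Bob — contains Bob.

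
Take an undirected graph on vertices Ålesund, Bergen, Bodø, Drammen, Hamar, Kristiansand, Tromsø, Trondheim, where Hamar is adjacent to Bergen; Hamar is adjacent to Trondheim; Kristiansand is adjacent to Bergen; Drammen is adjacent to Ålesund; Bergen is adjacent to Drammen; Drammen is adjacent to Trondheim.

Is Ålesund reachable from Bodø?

Bodø has no edges, so nothing is reachable from it.

No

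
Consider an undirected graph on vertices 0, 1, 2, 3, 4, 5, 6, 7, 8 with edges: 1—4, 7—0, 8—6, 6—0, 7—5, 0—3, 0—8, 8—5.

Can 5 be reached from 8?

Explore from 8.
Distance 1: reach 0, 5, 6.
Found 5.

Yes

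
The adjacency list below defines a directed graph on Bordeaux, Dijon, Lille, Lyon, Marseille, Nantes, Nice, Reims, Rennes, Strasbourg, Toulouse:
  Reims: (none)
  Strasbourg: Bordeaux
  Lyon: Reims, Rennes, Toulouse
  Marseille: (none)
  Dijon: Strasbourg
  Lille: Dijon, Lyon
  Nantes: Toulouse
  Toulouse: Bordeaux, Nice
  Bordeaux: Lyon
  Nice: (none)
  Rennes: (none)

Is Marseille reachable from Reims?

Reims has no outgoing edges, so nothing is reachable from it.

No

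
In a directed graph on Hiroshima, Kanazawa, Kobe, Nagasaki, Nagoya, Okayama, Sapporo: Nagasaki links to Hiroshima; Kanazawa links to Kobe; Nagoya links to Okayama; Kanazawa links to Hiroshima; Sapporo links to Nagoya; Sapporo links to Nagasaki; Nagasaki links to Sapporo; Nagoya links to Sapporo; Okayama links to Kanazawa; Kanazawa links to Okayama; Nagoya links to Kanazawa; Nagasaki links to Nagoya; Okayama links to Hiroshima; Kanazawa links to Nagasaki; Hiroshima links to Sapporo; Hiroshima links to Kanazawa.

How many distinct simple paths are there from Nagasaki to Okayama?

Nagasaki→Hiroshima→Kanazawa→Okayama
Nagasaki→Hiroshima→Sapporo→Nagoya→Kanazawa→Okayama
Nagasaki→Hiroshima→Sapporo→Nagoya→Okayama
Nagasaki→Nagoya→Kanazawa→Okayama
Nagasaki→Nagoya→Okayama
Nagasaki→Sapporo→Nagoya→Kanazawa→Okayama
Nagasaki→Sapporo→Nagoya→Okayama

7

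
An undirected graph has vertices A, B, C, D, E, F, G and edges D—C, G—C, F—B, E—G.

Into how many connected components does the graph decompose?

3

From A: component {A}.
From B: component {B, F}.
From C: component {C, D, E, G}.
That's 3 components.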